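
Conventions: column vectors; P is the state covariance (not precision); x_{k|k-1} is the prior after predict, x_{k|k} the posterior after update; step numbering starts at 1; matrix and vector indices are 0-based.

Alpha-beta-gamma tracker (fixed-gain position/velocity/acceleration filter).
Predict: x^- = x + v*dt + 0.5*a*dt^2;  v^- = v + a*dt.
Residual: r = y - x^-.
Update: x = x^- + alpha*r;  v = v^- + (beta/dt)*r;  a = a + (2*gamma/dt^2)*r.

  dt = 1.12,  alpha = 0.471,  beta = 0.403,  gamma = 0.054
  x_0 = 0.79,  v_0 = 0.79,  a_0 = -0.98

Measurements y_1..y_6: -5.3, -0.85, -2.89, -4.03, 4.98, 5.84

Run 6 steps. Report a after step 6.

step 1: x_pred=1.0601  r=-6.3601  x^+=-1.9355  v^+=-2.5961  a^+=-1.5276
step 2: x_pred=-5.8012  r=4.9512  x^+=-3.4692  v^+=-2.5255  a^+=-1.1013
step 3: x_pred=-6.9885  r=4.0985  x^+=-5.0581  v^+=-2.2842  a^+=-0.7484
step 4: x_pred=-8.0858  r=4.0558  x^+=-6.1755  v^+=-1.6631  a^+=-0.3992
step 5: x_pred=-8.2886  r=13.2686  x^+=-2.0391  v^+=2.6641  a^+=0.7431
step 6: x_pred=1.4108  r=4.4292  x^+=3.4969  v^+=5.0901  a^+=1.1245

a_post = 1.1245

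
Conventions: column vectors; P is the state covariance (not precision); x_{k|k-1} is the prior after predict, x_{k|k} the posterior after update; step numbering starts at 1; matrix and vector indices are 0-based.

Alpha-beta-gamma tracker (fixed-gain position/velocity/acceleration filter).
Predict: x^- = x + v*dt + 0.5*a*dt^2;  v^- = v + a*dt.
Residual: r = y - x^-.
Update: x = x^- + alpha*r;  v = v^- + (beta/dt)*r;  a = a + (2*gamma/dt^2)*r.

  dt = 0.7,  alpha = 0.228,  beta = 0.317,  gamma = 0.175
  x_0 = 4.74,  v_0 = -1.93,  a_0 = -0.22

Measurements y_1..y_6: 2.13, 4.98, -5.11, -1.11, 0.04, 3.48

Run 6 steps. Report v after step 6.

step 1: x_pred=3.3351  r=-1.2051  x^+=3.0603  v^+=-2.6297  a^+=-1.0808
step 2: x_pred=0.9547  r=4.0253  x^+=1.8725  v^+=-1.5634  a^+=1.7944
step 3: x_pred=1.2177  r=-6.3277  x^+=-0.2250  v^+=-3.1729  a^+=-2.7254
step 4: x_pred=-3.1137  r=2.0037  x^+=-2.6569  v^+=-4.1733  a^+=-1.2942
step 5: x_pred=-5.8952  r=5.9352  x^+=-4.5420  v^+=-2.3914  a^+=2.9453
step 6: x_pred=-5.4944  r=8.9744  x^+=-3.4482  v^+=3.7344  a^+=9.3555

v_post = 3.7344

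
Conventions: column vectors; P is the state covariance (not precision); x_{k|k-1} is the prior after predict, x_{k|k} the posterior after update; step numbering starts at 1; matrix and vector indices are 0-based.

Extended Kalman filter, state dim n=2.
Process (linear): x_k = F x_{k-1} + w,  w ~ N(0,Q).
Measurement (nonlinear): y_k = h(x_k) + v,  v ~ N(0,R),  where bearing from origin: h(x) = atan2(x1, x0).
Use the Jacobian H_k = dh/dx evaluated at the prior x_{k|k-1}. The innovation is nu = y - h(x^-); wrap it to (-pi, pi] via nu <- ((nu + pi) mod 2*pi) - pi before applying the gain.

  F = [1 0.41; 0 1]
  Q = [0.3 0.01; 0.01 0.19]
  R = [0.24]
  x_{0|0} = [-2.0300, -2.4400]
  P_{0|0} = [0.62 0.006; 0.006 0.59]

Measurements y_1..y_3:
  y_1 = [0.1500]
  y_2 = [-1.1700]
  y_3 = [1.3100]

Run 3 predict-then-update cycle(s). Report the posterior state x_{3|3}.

step 1: x^-=[-3.0304, -2.4400]  P^-=[1.0241 0.2579; 0.2579 0.7800]  H_jac=[0.1612 -0.2002]  S=[0.2812]  K=[0.4034; -0.4074]  nu=[2.6137]  x^+=[-1.9760, -3.5049]  P^+=[0.9783 0.3041; 0.3041 0.7333]
step 2: x^-=[-3.4130, -3.5049]  P^-=[1.6510 0.6148; 0.6148 0.9233]  H_jac=[0.1464 -0.1426]  S=[0.2685]  K=[0.5739; -0.1551]  nu=[1.1729]  x^+=[-2.7399, -3.6868]  P^+=[1.5625 0.6387; 0.6387 0.9169]
step 3: x^-=[-4.2514, -3.6868]  P^-=[2.5404 1.0246; 1.0246 1.1069]  H_jac=[0.1164 -0.1343]  S=[0.2624]  K=[0.6030; -0.1117]  nu=[-2.5460]  x^+=[-5.7867, -3.4024]  P^+=[2.4450 1.0423; 1.0423 1.1036]

x_post = [-5.7867, -3.4024]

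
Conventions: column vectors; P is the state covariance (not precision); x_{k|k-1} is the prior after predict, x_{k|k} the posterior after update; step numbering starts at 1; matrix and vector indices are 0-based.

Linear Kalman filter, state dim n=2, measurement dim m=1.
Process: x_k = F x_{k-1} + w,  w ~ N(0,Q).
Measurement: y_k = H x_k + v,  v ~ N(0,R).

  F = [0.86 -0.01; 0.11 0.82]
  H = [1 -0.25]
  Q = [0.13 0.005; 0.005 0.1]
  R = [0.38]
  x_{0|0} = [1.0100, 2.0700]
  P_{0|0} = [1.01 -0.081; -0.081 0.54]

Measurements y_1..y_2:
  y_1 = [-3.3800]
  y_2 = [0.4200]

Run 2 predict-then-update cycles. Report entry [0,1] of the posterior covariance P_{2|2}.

P_post[0,1] = 0.0988

step 1: x^-=[0.8479, 1.8085]  P^-=[0.8784 0.0391; 0.0391 0.4607]  S=[1.2677]  K=[0.6852; -0.0600]  nu=[-3.7758]  x^+=[-1.7394, 2.0351]  P^+=[0.2832 0.0912; 0.0912 0.4561]
step 2: x^-=[-1.5162, 1.4775]  P^-=[0.3379 0.0923; 0.0923 0.4266]  S=[0.6984]  K=[0.4508; -0.0206]  nu=[2.3056]  x^+=[-0.4769, 1.4301]  P^+=[0.1960 0.0988; 0.0988 0.4263]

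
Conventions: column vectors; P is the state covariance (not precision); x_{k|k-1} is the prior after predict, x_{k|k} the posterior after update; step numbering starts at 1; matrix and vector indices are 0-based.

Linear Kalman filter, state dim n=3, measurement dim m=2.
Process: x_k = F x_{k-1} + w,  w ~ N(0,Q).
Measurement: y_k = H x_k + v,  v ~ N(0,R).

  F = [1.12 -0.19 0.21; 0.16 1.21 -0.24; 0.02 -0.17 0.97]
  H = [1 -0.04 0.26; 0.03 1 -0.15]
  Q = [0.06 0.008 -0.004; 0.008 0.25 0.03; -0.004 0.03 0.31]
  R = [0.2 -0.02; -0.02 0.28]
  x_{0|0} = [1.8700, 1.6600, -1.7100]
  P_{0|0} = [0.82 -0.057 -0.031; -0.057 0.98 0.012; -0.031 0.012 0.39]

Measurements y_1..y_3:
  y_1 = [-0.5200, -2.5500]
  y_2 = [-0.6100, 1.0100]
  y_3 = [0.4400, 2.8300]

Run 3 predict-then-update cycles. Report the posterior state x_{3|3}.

x_post = [0.2910, 1.7744, -1.5820]

step 1: x^-=[1.4199, 2.7182, -1.9035]  P^-=[1.1499 -0.1546 0.1001; -0.1546 1.7016 -0.2497; 0.1001 -0.2497 0.7008]  S=[1.4696 -0.3160; -0.3160 2.0631]  K=[0.8172 0.0597; -0.0155 0.8383; 0.1677 -0.1448]  nu=[-1.3363, -5.5963]  x^+=[-0.0059, -1.9526, -1.3172]  P^+=[0.1919 -0.0231 -0.1178; -0.0231 0.2432 0.0498; -0.1178 0.0498 0.6009]
step 2: x^-=[0.0877, -2.0474, -0.9459]  P^-=[0.2865 -0.0317 -0.0044; -0.0317 0.6168 -0.1165; -0.0044 -0.1165 0.8616]  S=[0.5484 -0.1317; -0.1317 0.9495]  K=[0.5348 0.0505; 0.0022 0.6673; 0.3588 -0.2092]  nu=[-0.5337, 2.9129]  x^+=[-0.0505, -0.1048, -1.7466]  P^+=[0.1343 -0.0174 -0.1119; -0.0174 0.1944 0.0471; -0.1119 0.0471 0.7297]
step 3: x^-=[-0.4035, 0.2842, -1.6774]  P^-=[0.2187 -0.0320 0.0249; -0.0320 0.5546 -0.1390; 0.0249 -0.1390 0.9825]  S=[0.5044 -0.1464; -0.1464 0.8965]  K=[0.4614 0.0428; 0.0073 0.6420; 0.4979 -0.2374]  nu=[1.2910, 2.3063]  x^+=[0.2910, 1.7744, -1.5820]  P^+=[0.1155 -0.0149 -0.0948; -0.0149 0.1864 0.0423; -0.0948 0.0423 0.7723]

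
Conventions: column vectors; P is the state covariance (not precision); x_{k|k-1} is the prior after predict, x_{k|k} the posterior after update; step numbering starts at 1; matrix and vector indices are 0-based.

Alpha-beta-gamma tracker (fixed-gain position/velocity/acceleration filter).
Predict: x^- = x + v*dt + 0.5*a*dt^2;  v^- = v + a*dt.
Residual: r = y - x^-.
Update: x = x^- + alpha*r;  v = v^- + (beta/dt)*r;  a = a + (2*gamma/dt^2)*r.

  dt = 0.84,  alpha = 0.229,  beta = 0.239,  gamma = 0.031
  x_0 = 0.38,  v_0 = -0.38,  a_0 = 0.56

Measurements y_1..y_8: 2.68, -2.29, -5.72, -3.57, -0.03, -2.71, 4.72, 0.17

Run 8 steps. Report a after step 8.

step 1: x_pred=0.2584  r=2.4216  x^+=0.8129  v^+=0.7794  a^+=0.7728
step 2: x_pred=1.7403  r=-4.0303  x^+=0.8173  v^+=0.2818  a^+=0.4187
step 3: x_pred=1.2018  r=-6.9218  x^+=-0.3833  v^+=-1.3359  a^+=-0.1896
step 4: x_pred=-1.5723  r=-1.9977  x^+=-2.0298  v^+=-2.0635  a^+=-0.3651
step 5: x_pred=-3.8920  r=3.8620  x^+=-3.0076  v^+=-1.2714  a^+=-0.0257
step 6: x_pred=-4.0846  r=1.3746  x^+=-3.7698  v^+=-0.9019  a^+=0.0950
step 7: x_pred=-4.4939  r=9.2139  x^+=-2.3839  v^+=1.7995  a^+=0.9046
step 8: x_pred=-0.5531  r=0.7231  x^+=-0.3875  v^+=2.7652  a^+=0.9682

a_post = 0.9682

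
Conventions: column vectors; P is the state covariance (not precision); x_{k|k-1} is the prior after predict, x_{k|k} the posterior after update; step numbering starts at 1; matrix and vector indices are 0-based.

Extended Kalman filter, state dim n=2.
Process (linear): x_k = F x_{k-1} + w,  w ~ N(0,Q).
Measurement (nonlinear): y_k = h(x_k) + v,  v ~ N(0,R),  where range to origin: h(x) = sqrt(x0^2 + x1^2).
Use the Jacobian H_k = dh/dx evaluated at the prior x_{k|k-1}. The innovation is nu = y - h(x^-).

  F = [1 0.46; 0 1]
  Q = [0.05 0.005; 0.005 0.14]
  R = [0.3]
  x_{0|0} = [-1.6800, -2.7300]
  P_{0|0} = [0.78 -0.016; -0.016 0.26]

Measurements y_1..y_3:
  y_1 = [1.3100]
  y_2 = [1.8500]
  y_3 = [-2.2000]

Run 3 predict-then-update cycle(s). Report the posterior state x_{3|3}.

x_post = [-0.4011, 0.5163]

step 1: x^-=[-2.9358, -2.7300]  P^-=[0.8703 0.1086; 0.1086 0.4000]  H_jac=[-0.7323 -0.6810]  S=[1.0605]  K=[-0.6707; -0.3318]  nu=[-2.6990]  x^+=[-1.1256, -1.8344]  P^+=[0.3933 -0.1274; -0.1274 0.2832]
step 2: x^-=[-1.9695, -1.8344]  P^-=[0.3859 0.0079; 0.0079 0.4232]  H_jac=[-0.7318 -0.6816]  S=[0.7111]  K=[-0.4047; -0.4137]  nu=[-0.8414]  x^+=[-1.6289, -1.4863]  P^+=[0.2695 -0.1112; -0.1112 0.3015]
step 3: x^-=[-2.3126, -1.4863]  P^-=[0.2810 0.0325; 0.0325 0.4415]  H_jac=[-0.8412 -0.5406]  S=[0.6574]  K=[-0.3862; -0.4046]  nu=[-4.9490]  x^+=[-0.4011, 0.5163]  P^+=[0.1829 -0.0703; -0.0703 0.3339]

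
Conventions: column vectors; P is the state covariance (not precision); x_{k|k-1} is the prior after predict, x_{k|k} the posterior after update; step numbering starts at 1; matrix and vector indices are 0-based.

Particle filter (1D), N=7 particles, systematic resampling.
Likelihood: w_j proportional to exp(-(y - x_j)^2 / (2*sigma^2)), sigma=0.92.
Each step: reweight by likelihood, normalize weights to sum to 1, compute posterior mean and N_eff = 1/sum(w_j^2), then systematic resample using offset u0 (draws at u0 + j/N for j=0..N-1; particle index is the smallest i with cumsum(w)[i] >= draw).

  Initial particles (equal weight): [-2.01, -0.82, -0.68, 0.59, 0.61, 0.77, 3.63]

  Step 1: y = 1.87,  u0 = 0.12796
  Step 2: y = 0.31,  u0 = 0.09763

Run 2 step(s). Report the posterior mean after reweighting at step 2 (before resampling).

post_mean = 0.6808

step 1: w=[0.0001, 0.0096, 0.0147, 0.2608, 0.2688, 0.3359, 0.1101]  mean=0.9582  Neff=3.7661  idx=[3, 3, 4, 5, 5, 5, 6]
step 2: w=[0.1734, 0.1734, 0.1722, 0.1603, 0.1603, 0.1603, 0.0003]  mean=0.6808  Neff=5.9945  idx=[0, 1, 2, 3, 3, 4, 5]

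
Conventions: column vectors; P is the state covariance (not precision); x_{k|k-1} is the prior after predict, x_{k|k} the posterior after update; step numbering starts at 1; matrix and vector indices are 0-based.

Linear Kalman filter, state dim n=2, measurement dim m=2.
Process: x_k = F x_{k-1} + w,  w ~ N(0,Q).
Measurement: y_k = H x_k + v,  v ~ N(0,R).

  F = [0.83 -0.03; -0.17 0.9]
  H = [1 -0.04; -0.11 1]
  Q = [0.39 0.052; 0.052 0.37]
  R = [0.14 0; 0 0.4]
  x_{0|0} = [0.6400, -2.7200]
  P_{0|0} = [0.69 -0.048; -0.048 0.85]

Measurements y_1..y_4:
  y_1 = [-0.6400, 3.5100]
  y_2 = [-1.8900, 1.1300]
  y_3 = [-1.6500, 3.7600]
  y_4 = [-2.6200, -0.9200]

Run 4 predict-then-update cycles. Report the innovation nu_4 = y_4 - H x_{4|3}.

step 1: x^-=[0.6128, -2.5568]  P^-=[0.8685 -0.1044; -0.1044 1.0931]  S=[1.0186 -0.2441; -0.2441 1.5266]  K=[0.8582 0.0063; 0.0291 0.7282]  nu=[-1.3551, 6.1342]  x^+=[-0.5117, 1.8709]  P^+=[0.1208 0.0158; 0.0158 0.2930]
step 2: x^-=[-0.4808, 1.7708]  P^-=[0.4727 0.0389; 0.0389 0.6060]  S=[0.6105 -0.0371; -0.0371 1.0032]  K=[0.7726 0.0156; 0.0607 0.6021]  nu=[-1.3383, -0.6937]  x^+=[-1.5256, 1.2719]  P^+=[0.1089 0.0182; 0.0182 0.2428]
step 3: x^-=[-1.3044, 1.4041]  P^-=[0.4643 0.0438; 0.0438 0.5643]  S=[0.6017 -0.0297; -0.0297 0.9603]  K=[0.7695 0.0162; 0.0641 0.5846]  nu=[-0.2894, 2.2124]  x^+=[-1.4913, 2.6789]  P^+=[0.1085 0.0184; 0.0184 0.2359]
step 4: x^-=[-1.3182, 2.6645]  P^-=[0.4640 0.0442; 0.0442 0.5585]  S=[0.6014 -0.0290; -0.0290 0.9544]  K=[0.7694 0.0162; 0.0644 0.5821]  nu=[-1.1952, -3.7295]  x^+=[-2.2982, 0.4167]  P^+=[0.1085 0.0184; 0.0184 0.2349]

innov = [-1.1952, -3.7295]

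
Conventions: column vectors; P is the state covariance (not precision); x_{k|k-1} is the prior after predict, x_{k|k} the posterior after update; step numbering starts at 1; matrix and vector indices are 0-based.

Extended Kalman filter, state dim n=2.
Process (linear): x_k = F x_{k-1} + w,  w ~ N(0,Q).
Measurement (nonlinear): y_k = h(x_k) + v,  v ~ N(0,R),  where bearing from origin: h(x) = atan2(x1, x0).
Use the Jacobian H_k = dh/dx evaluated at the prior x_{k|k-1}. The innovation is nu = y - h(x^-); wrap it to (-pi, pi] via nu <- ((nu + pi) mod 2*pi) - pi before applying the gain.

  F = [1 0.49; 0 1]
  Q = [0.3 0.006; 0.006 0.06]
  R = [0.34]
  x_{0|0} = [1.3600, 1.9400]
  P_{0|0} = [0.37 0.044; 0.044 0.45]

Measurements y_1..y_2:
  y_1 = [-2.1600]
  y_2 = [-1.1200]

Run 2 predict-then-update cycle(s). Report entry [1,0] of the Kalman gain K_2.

step 1: x^-=[2.3106, 1.9400]  P^-=[0.8212 0.2705; 0.2705 0.5100]  H_jac=[-0.2131 0.2538]  S=[0.3809]  K=[-0.2792; 0.1885]  nu=[-2.8584]  x^+=[3.1087, 1.4011]  P^+=[0.7915 0.2905; 0.2905 0.4965]
step 2: x^-=[3.7952, 1.4011]  P^-=[1.4954 0.5398; 0.5398 0.5565]  H_jac=[-0.0856 0.2319]  S=[0.3594]  K=[-0.0079; 0.2304]  nu=[-1.4737]  x^+=[3.8069, 1.0616]  P^+=[1.4954 0.5405; 0.5405 0.5374]

K[1,0] = 0.2304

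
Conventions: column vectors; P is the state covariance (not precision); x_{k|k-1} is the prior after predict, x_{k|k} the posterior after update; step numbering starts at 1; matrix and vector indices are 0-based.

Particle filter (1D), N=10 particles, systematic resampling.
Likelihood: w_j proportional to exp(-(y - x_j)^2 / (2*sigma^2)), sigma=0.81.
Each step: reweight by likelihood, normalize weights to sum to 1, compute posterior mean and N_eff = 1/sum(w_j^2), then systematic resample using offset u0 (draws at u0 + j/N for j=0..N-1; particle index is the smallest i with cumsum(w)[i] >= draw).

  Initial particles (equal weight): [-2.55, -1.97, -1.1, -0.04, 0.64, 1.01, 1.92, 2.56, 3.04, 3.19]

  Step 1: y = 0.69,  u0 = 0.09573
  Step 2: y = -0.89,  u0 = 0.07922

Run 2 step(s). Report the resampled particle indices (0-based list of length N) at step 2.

resampled_idx = [0, 0, 0, 1, 1, 1, 2, 3, 4, 7]

step 1: w=[0.0001, 0.0015, 0.0282, 0.2156, 0.3230, 0.2993, 0.1022, 0.0225, 0.0048, 0.0028]  mean=0.7436  Neff=3.9649  idx=[3, 3, 4, 4, 4, 5, 5, 5, 6, 8]
step 2: w=[0.3115, 0.3115, 0.0907, 0.0907, 0.0907, 0.0345, 0.0345, 0.0345, 0.0013, 0.0000]  mean=0.2564  Neff=4.4980  idx=[0, 0, 0, 1, 1, 1, 2, 3, 4, 7]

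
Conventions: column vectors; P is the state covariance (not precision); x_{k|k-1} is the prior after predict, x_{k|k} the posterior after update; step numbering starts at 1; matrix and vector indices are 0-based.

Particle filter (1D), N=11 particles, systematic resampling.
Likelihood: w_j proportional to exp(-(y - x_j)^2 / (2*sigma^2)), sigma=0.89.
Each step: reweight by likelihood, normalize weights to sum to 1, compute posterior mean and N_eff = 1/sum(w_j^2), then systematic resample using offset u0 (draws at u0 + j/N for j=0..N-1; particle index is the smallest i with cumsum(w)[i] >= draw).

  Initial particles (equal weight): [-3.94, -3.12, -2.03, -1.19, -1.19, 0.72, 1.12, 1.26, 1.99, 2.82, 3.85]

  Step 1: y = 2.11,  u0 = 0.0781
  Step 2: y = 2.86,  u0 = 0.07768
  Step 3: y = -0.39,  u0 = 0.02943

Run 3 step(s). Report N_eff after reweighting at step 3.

step 1: w=[0.0000, 0.0000, 0.0000, 0.0003, 0.0003, 0.0885, 0.1615, 0.1900, 0.2970, 0.2180, 0.0443]  mean=1.8599  Neff=4.8139  idx=[5, 6, 7, 7, 8, 8, 8, 8, 9, 9, 10]
step 2: w=[0.0099, 0.0263, 0.0354, 0.0354, 0.1104, 0.1104, 0.1104, 0.1104, 0.1778, 0.1778, 0.0959]  mean=2.3764  Neff=8.0346  idx=[3, 4, 5, 6, 7, 7, 8, 8, 9, 9, 10]
step 3: w=[0.5512, 0.0861, 0.0861, 0.0861, 0.0861, 0.0861, 0.0046, 0.0046, 0.0046, 0.0046, 0.0000]  mean=1.6029  Neff=2.9328  idx=[0, 0, 0, 0, 0, 0, 1, 2, 3, 4, 5]

N_eff = 2.9328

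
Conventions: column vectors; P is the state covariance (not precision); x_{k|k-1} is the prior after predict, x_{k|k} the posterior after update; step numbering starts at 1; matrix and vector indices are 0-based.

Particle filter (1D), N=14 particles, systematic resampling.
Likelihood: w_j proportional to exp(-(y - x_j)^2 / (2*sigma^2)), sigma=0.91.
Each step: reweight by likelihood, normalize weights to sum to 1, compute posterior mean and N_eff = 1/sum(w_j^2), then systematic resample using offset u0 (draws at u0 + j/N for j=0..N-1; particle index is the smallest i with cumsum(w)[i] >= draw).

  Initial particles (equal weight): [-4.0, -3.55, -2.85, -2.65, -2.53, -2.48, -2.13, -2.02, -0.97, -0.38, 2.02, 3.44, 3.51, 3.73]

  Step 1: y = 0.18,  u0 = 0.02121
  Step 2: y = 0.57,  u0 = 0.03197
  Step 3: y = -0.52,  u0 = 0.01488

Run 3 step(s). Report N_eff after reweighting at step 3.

N_eff = 13.0223

step 1: w=[0.0000, 0.0001, 0.0025, 0.0052, 0.0077, 0.0090, 0.0259, 0.0349, 0.2918, 0.5367, 0.0840, 0.0011, 0.0008, 0.0003]  mean=-0.4987  Neff=2.6159  idx=[5, 8, 8, 8, 8, 9, 9, 9, 9, 9, 9, 9, 9, 10]
step 2: w=[0.0006, 0.0406, 0.0406, 0.0406, 0.0406, 0.0986, 0.0986, 0.0986, 0.0986, 0.0986, 0.0986, 0.0986, 0.0986, 0.0478]  mean=-0.3625  Neff=11.5316  idx=[1, 3, 5, 5, 6, 7, 8, 8, 9, 10, 10, 11, 12, 13]
step 3: w=[0.0699, 0.0699, 0.0781, 0.0781, 0.0781, 0.0781, 0.0781, 0.0781, 0.0781, 0.0781, 0.0781, 0.0781, 0.0781, 0.0016]  mean=-0.4586  Neff=13.0223  idx=[0, 1, 2, 3, 4, 4, 5, 6, 7, 8, 9, 10, 11, 12]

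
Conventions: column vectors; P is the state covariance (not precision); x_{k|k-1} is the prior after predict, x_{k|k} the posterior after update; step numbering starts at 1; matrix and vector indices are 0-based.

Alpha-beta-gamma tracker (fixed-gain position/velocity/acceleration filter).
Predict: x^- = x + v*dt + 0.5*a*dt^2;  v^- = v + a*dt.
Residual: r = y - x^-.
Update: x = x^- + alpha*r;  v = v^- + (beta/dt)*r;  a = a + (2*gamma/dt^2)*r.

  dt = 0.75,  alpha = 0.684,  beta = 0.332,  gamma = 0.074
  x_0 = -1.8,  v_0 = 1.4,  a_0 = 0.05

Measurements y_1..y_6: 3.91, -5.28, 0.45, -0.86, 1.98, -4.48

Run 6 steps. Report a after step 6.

a_post = -1.3038

step 1: x_pred=-0.7359  r=4.6459  x^+=2.4419  v^+=3.4941  a^+=1.2724
step 2: x_pred=5.4203  r=-10.7003  x^+=-1.8987  v^+=-0.2883  a^+=-1.5430
step 3: x_pred=-2.5489  r=2.9989  x^+=-0.4976  v^+=-0.1180  a^+=-0.7539
step 4: x_pred=-0.7982  r=-0.0618  x^+=-0.8405  v^+=-0.7108  a^+=-0.7702
step 5: x_pred=-1.5902  r=3.5702  x^+=0.8518  v^+=0.2919  a^+=0.1692
step 6: x_pred=1.1183  r=-5.5983  x^+=-2.7109  v^+=-2.0594  a^+=-1.3038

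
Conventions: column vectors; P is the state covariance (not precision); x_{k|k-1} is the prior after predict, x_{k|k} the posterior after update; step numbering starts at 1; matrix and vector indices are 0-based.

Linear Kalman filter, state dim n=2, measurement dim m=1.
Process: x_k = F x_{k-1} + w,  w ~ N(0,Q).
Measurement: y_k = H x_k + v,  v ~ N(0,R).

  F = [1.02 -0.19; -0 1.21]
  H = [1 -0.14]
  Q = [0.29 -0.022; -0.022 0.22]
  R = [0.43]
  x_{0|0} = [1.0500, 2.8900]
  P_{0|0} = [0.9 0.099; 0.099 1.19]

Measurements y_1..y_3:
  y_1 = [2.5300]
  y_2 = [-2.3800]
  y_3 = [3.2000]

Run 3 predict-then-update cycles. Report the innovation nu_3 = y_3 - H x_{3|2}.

step 1: x^-=[0.5219, 3.4969]  P^-=[1.2309 -0.1734; -0.1734 1.9623]  S=[1.7480]  K=[0.7181; -0.2564]  nu=[2.4977]  x^+=[2.3155, 2.8566]  P^+=[0.3296 0.1484; 0.1484 1.8474]
step 2: x^-=[1.8191, 3.4565]  P^-=[0.6420 -0.2636; -0.2636 2.9248]  S=[1.2032]  K=[0.5643; -0.5594]  nu=[-3.7151]  x^+=[-0.2774, 5.5347]  P^+=[0.2589 0.1162; 0.1162 2.5483]
step 3: x^-=[-1.3345, 6.6969]  P^-=[0.6063 -0.4644; -0.4644 3.9510]  S=[1.2438]  K=[0.5398; -0.8181]  nu=[5.4721]  x^+=[1.6190, 2.2203]  P^+=[0.2440 0.0848; 0.0848 3.1185]

innov = [5.4721]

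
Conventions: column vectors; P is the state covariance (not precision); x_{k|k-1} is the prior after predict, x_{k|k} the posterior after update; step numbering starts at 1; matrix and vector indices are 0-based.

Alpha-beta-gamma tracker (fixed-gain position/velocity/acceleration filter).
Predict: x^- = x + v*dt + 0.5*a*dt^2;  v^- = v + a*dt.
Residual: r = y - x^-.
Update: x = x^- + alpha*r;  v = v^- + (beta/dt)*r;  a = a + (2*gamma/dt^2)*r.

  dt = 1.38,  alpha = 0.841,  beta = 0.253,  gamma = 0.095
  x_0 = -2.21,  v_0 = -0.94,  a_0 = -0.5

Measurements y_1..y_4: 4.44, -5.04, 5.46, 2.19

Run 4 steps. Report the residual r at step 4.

step 1: x_pred=-3.9833  r=8.4233  x^+=3.1007  v^+=-0.0857  a^+=0.3404
step 2: x_pred=3.3065  r=-8.3465  x^+=-3.7129  v^+=-1.1462  a^+=-0.4923
step 3: x_pred=-5.7635  r=11.2235  x^+=3.6755  v^+=0.2320  a^+=0.6274
step 4: x_pred=4.5931  r=-2.4031  x^+=2.5721  v^+=0.6573  a^+=0.3877

resid = -2.4031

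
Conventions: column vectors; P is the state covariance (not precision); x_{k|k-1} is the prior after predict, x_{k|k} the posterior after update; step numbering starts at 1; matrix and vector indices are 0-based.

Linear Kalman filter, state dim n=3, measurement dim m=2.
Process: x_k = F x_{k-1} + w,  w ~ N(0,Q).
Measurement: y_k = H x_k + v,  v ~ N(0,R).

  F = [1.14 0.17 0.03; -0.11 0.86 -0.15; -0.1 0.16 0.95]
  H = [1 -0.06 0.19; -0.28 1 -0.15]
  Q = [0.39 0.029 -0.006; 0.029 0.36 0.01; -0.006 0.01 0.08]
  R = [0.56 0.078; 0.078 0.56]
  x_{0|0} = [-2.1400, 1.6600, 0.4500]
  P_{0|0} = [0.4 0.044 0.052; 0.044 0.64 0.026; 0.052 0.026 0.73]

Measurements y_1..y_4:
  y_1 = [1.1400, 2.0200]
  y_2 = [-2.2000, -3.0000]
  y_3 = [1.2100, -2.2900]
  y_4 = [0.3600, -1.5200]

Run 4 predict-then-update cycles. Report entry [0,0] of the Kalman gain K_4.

K[0,0] = 0.6103

step 1: x^-=[-2.1439, 1.5955, 0.9071]  P^-=[0.9499 0.1024 0.0544; 0.1024 0.8413 0.0098; 0.0544 0.0098 0.7558]  S=[1.5483 -0.1650; -0.1650 1.4370]  K=[0.6109 -0.0494; 0.0960 0.5755; 0.1202 -0.0688]  nu=[3.2073, -0.0397]  x^+=[-0.1825, 1.8807, 1.2952]  P^+=[0.3585 0.1096 -0.0721; 0.1096 0.3693 0.0592; -0.0721 0.0592 0.7239]
step 2: x^-=[0.1505, 1.4432, 1.5496]  P^-=[0.9054 0.1527 -0.0661; 0.1527 0.6154 0.0037; -0.0661 0.0037 0.7746]  S=[1.4521 -0.0651; -0.0651 1.1716]  K=[0.6066 -0.0439; 0.1024 0.4940; 0.0522 -0.0773]  nu=[-2.5583, -4.1686]  x^+=[-1.2185, -0.8778, 1.7384]  P^+=[0.3654 0.1072 -0.1193; 0.1072 0.3209 0.0418; -0.1193 0.0418 0.7631]
step 3: x^-=[-1.4862, -0.8817, 1.6329]  P^-=[0.9086 0.1505 -0.1213; 0.1505 0.5839 -0.0178; -0.1213 -0.0178 0.8125]  S=[1.4363 -0.0605; -0.0605 1.1443]  K=[0.6085 -0.0427; 0.0983 0.4810; 0.0199 -0.0914]  nu=[2.3331, -1.5796]  x^+=[0.0009, -1.4121, 1.8237]  P^+=[0.3716 0.1056 -0.1466; 0.1056 0.3110 0.0297; -0.1466 0.0297 0.8022]
step 4: x^-=[-0.1843, -1.4880, 1.5065]  P^-=[0.9138 0.1514 -0.1530; 0.1514 0.5801 -0.0317; -0.1530 -0.0317 0.8491]  S=[1.4310 -0.0582; -0.0582 1.1428]  K=[0.6103 -0.0403; 0.0967 0.4796; 0.0030 -0.1016]  nu=[0.1688, 0.1424]  x^+=[-0.0870, -1.4034, 1.4925]  P^+=[0.3761 0.1058 -0.1639; 0.1058 0.3092 0.0231; -0.1639 0.0231 0.8373]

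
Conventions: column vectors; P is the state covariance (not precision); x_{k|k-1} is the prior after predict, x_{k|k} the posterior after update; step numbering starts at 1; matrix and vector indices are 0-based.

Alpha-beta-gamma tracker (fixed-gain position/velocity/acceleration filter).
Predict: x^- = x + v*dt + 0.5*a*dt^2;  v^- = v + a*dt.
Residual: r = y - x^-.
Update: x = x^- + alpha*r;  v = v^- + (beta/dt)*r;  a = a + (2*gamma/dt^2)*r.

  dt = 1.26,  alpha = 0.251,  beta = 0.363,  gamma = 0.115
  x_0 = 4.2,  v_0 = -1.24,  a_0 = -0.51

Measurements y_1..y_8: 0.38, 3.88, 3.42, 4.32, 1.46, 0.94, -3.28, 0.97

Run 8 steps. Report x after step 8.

x_post = 2.2110

step 1: x_pred=2.2328  r=-1.8528  x^+=1.7677  v^+=-2.4164  a^+=-0.7784
step 2: x_pred=-1.8948  r=5.7748  x^+=-0.4453  v^+=-1.7335  a^+=0.0582
step 3: x_pred=-2.5833  r=6.0033  x^+=-1.0765  v^+=0.0694  a^+=0.9279
step 4: x_pred=-0.2525  r=4.5725  x^+=0.8952  v^+=2.5559  a^+=1.5903
step 5: x_pred=5.3780  r=-3.9180  x^+=4.3946  v^+=3.4309  a^+=1.0227
step 6: x_pred=9.5294  r=-8.5894  x^+=7.3735  v^+=2.2450  a^+=-0.2216
step 7: x_pred=10.0263  r=-13.3063  x^+=6.6864  v^+=-1.8677  a^+=-2.1494
step 8: x_pred=2.6269  r=-1.6569  x^+=2.2110  v^+=-5.0533  a^+=-2.3894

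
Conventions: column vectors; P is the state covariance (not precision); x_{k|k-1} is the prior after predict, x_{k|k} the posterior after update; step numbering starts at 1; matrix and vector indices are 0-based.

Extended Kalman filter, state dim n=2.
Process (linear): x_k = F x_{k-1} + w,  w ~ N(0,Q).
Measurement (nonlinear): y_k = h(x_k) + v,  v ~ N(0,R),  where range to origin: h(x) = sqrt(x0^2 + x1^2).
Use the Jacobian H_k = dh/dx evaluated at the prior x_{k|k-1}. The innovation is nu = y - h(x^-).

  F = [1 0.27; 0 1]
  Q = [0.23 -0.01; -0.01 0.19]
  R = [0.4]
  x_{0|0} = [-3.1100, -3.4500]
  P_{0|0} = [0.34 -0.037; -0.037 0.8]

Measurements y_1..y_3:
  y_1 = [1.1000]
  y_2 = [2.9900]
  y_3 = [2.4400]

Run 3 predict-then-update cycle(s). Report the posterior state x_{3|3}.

x_post = [-2.6066, -0.8572]

step 1: x^-=[-4.0415, -3.4500]  P^-=[0.6083 0.1690; 0.1690 0.9900]  H_jac=[-0.7606 -0.6493]  S=[1.3361]  K=[-0.4284; -0.5773]  nu=[-4.2138]  x^+=[-2.2363, -1.0175]  P^+=[0.3631 -0.1614; -0.1614 0.5448]
step 2: x^-=[-2.5110, -1.0175]  P^-=[0.5457 -0.0243; -0.0243 0.7348]  H_jac=[-0.9268 -0.3756]  S=[0.9554]  K=[-0.5198; -0.2652]  nu=[0.2807]  x^+=[-2.6569, -1.0920]  P^+=[0.2876 -0.1560; -0.1560 0.6676]
step 3: x^-=[-2.9517, -1.0920]  P^-=[0.4820 0.0142; 0.0142 0.8576]  H_jac=[-0.9379 -0.3470]  S=[0.9364]  K=[-0.4880; -0.3320]  nu=[-0.7072]  x^+=[-2.6066, -0.8572]  P^+=[0.2590 -0.1375; -0.1375 0.7544]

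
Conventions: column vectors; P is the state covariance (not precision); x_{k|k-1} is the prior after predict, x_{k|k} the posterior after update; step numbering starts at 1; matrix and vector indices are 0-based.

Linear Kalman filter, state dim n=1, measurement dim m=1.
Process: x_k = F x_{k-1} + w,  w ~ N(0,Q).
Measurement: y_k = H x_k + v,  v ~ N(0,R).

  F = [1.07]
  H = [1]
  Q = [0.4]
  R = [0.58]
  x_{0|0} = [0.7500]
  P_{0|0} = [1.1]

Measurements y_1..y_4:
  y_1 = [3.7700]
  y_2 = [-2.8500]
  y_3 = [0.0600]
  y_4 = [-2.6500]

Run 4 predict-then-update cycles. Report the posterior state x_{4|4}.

step 1: x^-=[0.8025]  P^-=[1.6594]  S=[2.2394]  K=[0.7410]  nu=[2.9675]  x^+=[3.0014]  P^+=[0.4298]
step 2: x^-=[3.2115]  P^-=[0.8921]  S=[1.4721]  K=[0.6060]  nu=[-6.0615]  x^+=[-0.4617]  P^+=[0.3515]
step 3: x^-=[-0.4940]  P^-=[0.8024]  S=[1.3824]  K=[0.5804]  nu=[0.5540]  x^+=[-0.1725]  P^+=[0.3367]
step 4: x^-=[-0.1845]  P^-=[0.7854]  S=[1.3654]  K=[0.5752]  nu=[-2.4655]  x^+=[-1.6027]  P^+=[0.3336]

x_post = [-1.6027]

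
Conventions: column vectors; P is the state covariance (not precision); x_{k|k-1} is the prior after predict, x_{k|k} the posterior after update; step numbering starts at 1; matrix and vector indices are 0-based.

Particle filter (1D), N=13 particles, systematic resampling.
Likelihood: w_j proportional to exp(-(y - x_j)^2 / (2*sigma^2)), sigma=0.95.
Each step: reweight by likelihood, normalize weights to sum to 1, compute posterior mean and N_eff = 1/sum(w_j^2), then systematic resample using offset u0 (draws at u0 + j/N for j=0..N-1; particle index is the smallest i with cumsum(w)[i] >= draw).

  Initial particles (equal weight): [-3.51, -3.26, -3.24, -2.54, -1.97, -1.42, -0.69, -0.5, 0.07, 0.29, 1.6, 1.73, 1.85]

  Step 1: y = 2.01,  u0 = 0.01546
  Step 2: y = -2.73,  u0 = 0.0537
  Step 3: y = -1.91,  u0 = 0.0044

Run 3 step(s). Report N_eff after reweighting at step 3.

step 1: w=[0.0000, 0.0000, 0.0000, 0.0000, 0.0000, 0.0005, 0.0055, 0.0095, 0.0386, 0.0603, 0.2827, 0.2971, 0.3059]  mean=1.5432  Neff=3.7450  idx=[8, 9, 10, 10, 10, 11, 11, 11, 11, 12, 12, 12, 12]
step 2: w=[0.6636, 0.3265, 0.0016, 0.0016, 0.0016, 0.0008, 0.0008, 0.0008, 0.0008, 0.0005, 0.0005, 0.0005, 0.0005]  mean=0.1579  Neff=1.8282  idx=[0, 0, 0, 0, 0, 0, 0, 0, 1, 1, 1, 1, 1]
step 3: w=[0.0909, 0.0909, 0.0909, 0.0909, 0.0909, 0.0909, 0.0909, 0.0909, 0.0546, 0.0546, 0.0546, 0.0546, 0.0546]  mean=0.1301  Neff=12.3499  idx=[0, 0, 1, 2, 3, 4, 5, 5, 6, 7, 8, 10, 11]

N_eff = 12.3499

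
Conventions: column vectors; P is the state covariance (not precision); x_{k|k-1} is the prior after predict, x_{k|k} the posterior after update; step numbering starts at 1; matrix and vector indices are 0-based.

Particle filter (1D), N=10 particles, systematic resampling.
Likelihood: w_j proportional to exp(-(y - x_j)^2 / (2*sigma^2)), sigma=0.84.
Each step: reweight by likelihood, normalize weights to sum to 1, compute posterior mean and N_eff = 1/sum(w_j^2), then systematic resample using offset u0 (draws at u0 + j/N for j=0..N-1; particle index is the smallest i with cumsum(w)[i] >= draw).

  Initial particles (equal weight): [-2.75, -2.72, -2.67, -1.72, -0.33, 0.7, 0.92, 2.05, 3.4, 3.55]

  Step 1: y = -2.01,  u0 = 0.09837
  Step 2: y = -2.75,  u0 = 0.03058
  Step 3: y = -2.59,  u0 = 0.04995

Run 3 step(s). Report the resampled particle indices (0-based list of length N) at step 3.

step 1: w=[0.2121, 0.2188, 0.2297, 0.2946, 0.0423, 0.0017, 0.0007, 0.0000, 0.0000, 0.0000]  mean=-2.3106  Neff=4.2693  idx=[0, 0, 1, 1, 2, 2, 3, 3, 3, 5]
step 2: w=[0.1351, 0.1351, 0.1350, 0.1350, 0.1344, 0.1344, 0.0637, 0.0637, 0.0637, 0.0000]  mean=-2.5235  Neff=8.2490  idx=[0, 0, 1, 2, 3, 3, 4, 5, 6, 7]
step 3: w=[0.1083, 0.1083, 0.1083, 0.1089, 0.1089, 0.1089, 0.1097, 0.1097, 0.0645, 0.0645]  mean=-2.5898  Neff=9.6939  idx=[0, 1, 2, 3, 4, 5, 5, 6, 7, 9]

resampled_idx = [0, 1, 2, 3, 4, 5, 5, 6, 7, 9]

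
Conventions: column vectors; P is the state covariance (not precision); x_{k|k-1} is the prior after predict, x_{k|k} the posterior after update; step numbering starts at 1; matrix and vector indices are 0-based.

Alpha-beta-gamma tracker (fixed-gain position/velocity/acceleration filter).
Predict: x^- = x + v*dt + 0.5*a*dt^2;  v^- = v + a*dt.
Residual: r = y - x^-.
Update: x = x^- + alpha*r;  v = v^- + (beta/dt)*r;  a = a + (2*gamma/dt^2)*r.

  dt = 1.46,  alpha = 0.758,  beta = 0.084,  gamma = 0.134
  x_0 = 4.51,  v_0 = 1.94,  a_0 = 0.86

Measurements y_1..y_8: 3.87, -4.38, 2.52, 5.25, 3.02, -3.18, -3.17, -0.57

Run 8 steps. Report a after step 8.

a_post = 1.0942

step 1: x_pred=8.2590  r=-4.3890  x^+=4.9321  v^+=2.9431  a^+=0.3082
step 2: x_pred=9.5575  r=-13.9375  x^+=-1.0071  v^+=2.5911  a^+=-1.4441
step 3: x_pred=1.2368  r=1.2832  x^+=2.2095  v^+=0.5565  a^+=-1.2828
step 4: x_pred=1.6548  r=3.5952  x^+=4.3800  v^+=-1.1095  a^+=-0.8308
step 5: x_pred=1.8746  r=1.1454  x^+=2.7428  v^+=-2.2566  a^+=-0.6868
step 6: x_pred=-1.2837  r=-1.8963  x^+=-2.7211  v^+=-3.3684  a^+=-0.9252
step 7: x_pred=-8.6250  r=5.4550  x^+=-4.4901  v^+=-4.4053  a^+=-0.2394
step 8: x_pred=-11.1770  r=10.6070  x^+=-3.1369  v^+=-4.1445  a^+=1.0942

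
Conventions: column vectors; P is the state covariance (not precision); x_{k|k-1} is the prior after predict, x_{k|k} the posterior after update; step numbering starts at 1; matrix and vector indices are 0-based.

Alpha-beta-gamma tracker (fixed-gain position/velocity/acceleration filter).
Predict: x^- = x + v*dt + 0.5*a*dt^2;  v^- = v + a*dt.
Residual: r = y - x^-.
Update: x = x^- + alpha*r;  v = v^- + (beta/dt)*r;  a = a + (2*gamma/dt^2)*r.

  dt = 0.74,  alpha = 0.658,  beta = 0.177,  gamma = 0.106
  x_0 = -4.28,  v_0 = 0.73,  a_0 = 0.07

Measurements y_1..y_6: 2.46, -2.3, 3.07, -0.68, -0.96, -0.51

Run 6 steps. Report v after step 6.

v_post = -1.5010

step 1: x_pred=-3.7206  r=6.1806  x^+=0.3462  v^+=2.2601  a^+=2.4628
step 2: x_pred=2.6930  r=-4.9930  x^+=-0.5924  v^+=2.8883  a^+=0.5298
step 3: x_pred=1.6900  r=1.3800  x^+=2.5981  v^+=3.6104  a^+=1.0640
step 4: x_pred=5.5611  r=-6.2411  x^+=1.4545  v^+=2.9050  a^+=-1.3522
step 5: x_pred=3.2339  r=-4.1939  x^+=0.4743  v^+=0.9012  a^+=-2.9758
step 6: x_pred=0.3265  r=-0.8365  x^+=-0.2239  v^+=-1.5010  a^+=-3.2997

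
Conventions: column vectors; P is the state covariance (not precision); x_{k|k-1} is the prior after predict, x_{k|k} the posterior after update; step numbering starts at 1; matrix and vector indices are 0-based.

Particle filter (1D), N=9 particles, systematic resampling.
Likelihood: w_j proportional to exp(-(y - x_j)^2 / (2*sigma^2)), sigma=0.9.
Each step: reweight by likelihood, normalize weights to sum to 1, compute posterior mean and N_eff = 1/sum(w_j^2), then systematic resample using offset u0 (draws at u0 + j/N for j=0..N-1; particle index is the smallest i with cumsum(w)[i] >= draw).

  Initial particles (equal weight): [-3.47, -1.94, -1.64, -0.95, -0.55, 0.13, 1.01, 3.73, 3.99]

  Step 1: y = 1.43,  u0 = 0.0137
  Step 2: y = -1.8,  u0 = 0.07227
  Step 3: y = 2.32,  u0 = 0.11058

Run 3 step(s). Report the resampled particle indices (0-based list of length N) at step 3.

resampled_idx = [6, 7, 8, 8, 8, 8, 8, 8, 8]

step 1: w=[0.0000, 0.0006, 0.0021, 0.0212, 0.0623, 0.2467, 0.6281, 0.0267, 0.0123]  mean=0.7560  Neff=2.1714  idx=[3, 5, 5, 6, 6, 6, 6, 6, 6]
step 2: w=[0.7220, 0.1131, 0.1131, 0.0086, 0.0086, 0.0086, 0.0086, 0.0086, 0.0086]  mean=-0.6043  Neff=1.8271  idx=[0, 0, 0, 0, 0, 0, 1, 2, 4]
step 3: w=[0.0030, 0.0030, 0.0030, 0.0030, 0.0030, 0.0030, 0.1130, 0.1130, 0.7563]  mean=0.7763  Neff=1.6736  idx=[6, 7, 8, 8, 8, 8, 8, 8, 8]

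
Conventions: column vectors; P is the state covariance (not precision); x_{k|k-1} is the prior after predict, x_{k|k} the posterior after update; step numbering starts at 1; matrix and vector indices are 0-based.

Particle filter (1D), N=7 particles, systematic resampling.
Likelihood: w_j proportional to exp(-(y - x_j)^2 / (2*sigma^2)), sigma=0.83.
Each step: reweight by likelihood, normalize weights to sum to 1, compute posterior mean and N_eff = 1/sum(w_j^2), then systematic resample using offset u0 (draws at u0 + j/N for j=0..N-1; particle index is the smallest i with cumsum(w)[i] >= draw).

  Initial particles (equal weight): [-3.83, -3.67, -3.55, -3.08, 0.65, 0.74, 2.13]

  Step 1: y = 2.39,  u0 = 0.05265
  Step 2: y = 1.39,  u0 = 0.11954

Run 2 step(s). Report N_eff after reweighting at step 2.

step 1: w=[0.0000, 0.0000, 0.0000, 0.0000, 0.0924, 0.1153, 0.7922]  mean=1.8329  Neff=1.5397  idx=[4, 5, 6, 6, 6, 6, 6]
step 2: w=[0.1409, 0.1543, 0.1409, 0.1409, 0.1409, 0.1409, 0.1409]  mean=1.7069  Neff=6.9925  idx=[0, 1, 2, 3, 4, 5, 6]

N_eff = 6.9925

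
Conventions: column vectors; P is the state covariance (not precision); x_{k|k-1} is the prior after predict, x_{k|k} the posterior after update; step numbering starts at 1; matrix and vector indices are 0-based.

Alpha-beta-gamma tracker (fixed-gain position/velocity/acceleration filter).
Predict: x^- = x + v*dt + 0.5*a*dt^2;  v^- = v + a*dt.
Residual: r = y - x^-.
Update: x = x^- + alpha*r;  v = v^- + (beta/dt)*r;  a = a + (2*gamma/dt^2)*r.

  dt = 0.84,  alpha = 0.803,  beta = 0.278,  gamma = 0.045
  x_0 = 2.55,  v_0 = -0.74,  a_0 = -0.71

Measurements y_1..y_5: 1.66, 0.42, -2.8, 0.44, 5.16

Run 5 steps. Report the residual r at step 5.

resid = 7.3753

step 1: x_pred=1.6779  r=-0.0179  x^+=1.6635  v^+=-1.3423  a^+=-0.7123
step 2: x_pred=0.2847  r=0.1353  x^+=0.3933  v^+=-1.8959  a^+=-0.6950
step 3: x_pred=-1.4444  r=-1.3556  x^+=-2.5329  v^+=-2.9283  a^+=-0.8679
step 4: x_pred=-5.2989  r=5.7389  x^+=-0.6906  v^+=-1.7581  a^+=-0.1359
step 5: x_pred=-2.2153  r=7.3753  x^+=3.7071  v^+=0.5686  a^+=0.8048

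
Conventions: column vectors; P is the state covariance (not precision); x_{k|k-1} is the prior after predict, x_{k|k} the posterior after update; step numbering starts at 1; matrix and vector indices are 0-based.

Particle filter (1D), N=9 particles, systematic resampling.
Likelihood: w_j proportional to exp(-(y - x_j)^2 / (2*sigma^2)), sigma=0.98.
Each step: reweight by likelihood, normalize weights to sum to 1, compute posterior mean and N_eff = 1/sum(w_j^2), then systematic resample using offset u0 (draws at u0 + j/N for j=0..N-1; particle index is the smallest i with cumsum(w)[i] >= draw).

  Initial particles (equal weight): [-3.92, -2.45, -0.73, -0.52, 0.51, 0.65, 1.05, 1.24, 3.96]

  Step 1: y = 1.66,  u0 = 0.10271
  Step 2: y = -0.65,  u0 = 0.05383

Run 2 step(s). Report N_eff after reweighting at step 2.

step 1: w=[0.0000, 0.0001, 0.0169, 0.0278, 0.1660, 0.1943, 0.2723, 0.3015, 0.0210]  mean=0.9272  Neff=4.3123  idx=[4, 5, 5, 6, 6, 6, 7, 7, 8]
step 2: w=[0.2154, 0.1801, 0.1801, 0.0964, 0.0964, 0.0964, 0.0676, 0.0676, 0.0000]  mean=0.8153  Neff=6.7437  idx=[0, 0, 1, 1, 2, 3, 4, 5, 7]

N_eff = 6.7437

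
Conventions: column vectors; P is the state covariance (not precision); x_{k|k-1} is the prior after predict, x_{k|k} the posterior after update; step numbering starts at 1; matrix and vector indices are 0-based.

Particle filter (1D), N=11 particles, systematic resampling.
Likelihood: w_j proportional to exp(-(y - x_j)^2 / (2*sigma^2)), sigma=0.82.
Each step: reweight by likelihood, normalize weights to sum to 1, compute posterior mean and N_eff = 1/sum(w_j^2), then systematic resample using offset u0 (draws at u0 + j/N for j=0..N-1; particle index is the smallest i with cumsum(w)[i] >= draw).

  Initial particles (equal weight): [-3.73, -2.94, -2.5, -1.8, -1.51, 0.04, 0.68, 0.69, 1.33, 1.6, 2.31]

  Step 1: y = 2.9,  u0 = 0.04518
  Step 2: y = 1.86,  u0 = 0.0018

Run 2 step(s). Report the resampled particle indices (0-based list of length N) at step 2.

step 1: w=[0.0000, 0.0000, 0.0000, 0.0000, 0.0000, 0.0018, 0.0202, 0.0208, 0.1259, 0.2239, 0.6074]  mean=1.9570  Neff=2.2946  idx=[8, 8, 9, 9, 10, 10, 10, 10, 10, 10, 10]
step 2: w=[0.0850, 0.0850, 0.0996, 0.0996, 0.0901, 0.0901, 0.0901, 0.0901, 0.0901, 0.0901, 0.0901]  mean=2.0019  Neff=10.9727  idx=[0, 1, 2, 3, 3, 4, 5, 6, 7, 9, 10]

resampled_idx = [0, 1, 2, 3, 3, 4, 5, 6, 7, 9, 10]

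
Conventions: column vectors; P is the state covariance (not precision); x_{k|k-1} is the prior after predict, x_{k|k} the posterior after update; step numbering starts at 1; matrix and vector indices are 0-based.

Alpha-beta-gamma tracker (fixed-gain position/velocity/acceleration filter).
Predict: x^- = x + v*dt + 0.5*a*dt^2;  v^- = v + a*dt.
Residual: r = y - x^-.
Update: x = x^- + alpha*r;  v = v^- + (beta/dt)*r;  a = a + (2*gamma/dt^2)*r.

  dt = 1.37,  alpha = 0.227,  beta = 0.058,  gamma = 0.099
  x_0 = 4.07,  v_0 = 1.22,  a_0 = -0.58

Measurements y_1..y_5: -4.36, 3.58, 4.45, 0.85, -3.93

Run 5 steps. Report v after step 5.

v_post = -3.9380

step 1: x_pred=5.1971  r=-9.5571  x^+=3.0276  v^+=0.0208  a^+=-1.5882
step 2: x_pred=1.5657  r=2.0143  x^+=2.0229  v^+=-2.0698  a^+=-1.3757
step 3: x_pred=-2.1037  r=6.5537  x^+=-0.6160  v^+=-3.6770  a^+=-0.6843
step 4: x_pred=-6.2958  r=7.1458  x^+=-4.6737  v^+=-4.3121  a^+=0.0695
step 5: x_pred=-10.5160  r=6.5860  x^+=-9.0210  v^+=-3.9380  a^+=0.7643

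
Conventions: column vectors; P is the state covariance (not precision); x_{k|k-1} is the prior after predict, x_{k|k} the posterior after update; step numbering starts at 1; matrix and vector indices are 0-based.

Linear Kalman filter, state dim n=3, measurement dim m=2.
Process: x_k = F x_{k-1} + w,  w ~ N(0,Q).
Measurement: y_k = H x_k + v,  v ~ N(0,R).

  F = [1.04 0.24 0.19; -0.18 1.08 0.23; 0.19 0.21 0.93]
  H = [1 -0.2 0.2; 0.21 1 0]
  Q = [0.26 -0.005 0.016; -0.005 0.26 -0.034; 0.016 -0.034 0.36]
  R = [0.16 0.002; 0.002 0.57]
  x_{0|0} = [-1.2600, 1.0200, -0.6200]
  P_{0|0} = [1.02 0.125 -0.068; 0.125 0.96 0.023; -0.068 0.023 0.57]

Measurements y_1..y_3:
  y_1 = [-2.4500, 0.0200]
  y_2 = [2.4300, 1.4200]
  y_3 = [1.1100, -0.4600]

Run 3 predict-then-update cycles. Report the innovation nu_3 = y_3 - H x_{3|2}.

step 1: x^-=[-1.1834, 1.1858, -0.6018]  P^-=[1.4767 0.2048 0.3375; 0.2048 1.4114 0.3243; 0.3375 0.3243 0.9271]  S=[1.7574 0.3051; 0.3051 2.1326]  K=[0.8342 0.1221; -0.1288 0.7004; 0.2343 0.1518]  nu=[-0.9091, -0.9173]  x^+=[-2.0538, 0.6604, -0.9540]  P^+=[0.1598 0.0377 -0.0929; 0.0377 0.3911 0.1065; -0.0929 0.1065 0.7598]
step 2: x^-=[-2.1587, 0.8634, -1.1388]  P^-=[0.4747 0.1491 0.1463; 0.1491 0.8074 0.3417; 0.1463 0.3417 1.0519]  S=[0.6806 0.1575; 0.1575 1.4610]  K=[0.6740 0.0976; -0.0520 0.5797; 0.3741 0.2146]  nu=[4.9891, 1.0099]  x^+=[1.3026, 1.1895, 0.9443]  P^+=[0.1308 0.0295 -0.0844; 0.0295 0.3241 0.1408; -0.0844 0.1408 0.8641]
step 3: x^-=[1.8197, 1.2674, 1.3755]  P^-=[0.4456 0.1435 0.1710; 0.1435 0.7535 0.3834; 0.1710 0.3834 1.1539]  S=[0.6622 0.1662; 0.1662 1.4034]  K=[0.6583 0.0910; -0.0363 0.5627; 0.4287 0.2480]  nu=[-0.7313, -2.1095]  x^+=[1.1464, 0.1070, 0.5387]  P^+=[0.1270 0.0265 -0.0812; 0.0265 0.3151 0.1593; -0.0812 0.1593 0.9105]

innov = [-0.7313, -2.1095]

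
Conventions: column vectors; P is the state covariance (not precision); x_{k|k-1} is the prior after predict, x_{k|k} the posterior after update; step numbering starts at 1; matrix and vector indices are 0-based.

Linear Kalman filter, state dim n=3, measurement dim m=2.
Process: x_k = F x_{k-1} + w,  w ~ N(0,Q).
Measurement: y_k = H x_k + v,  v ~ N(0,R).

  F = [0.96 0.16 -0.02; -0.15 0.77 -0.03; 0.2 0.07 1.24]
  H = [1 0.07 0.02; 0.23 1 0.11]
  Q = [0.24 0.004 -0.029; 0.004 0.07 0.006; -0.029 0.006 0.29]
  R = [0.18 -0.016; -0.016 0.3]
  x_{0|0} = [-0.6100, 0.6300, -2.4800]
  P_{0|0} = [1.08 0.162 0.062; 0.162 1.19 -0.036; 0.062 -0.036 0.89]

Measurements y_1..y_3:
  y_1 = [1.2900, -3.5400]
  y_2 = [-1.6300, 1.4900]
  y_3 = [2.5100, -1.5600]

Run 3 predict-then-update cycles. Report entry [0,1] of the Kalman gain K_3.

K[0,1] = 0.0458

step 1: x^-=[-0.4352, 0.6510, -3.1531]  P^-=[1.3138 0.1106 0.2522; 0.1106 0.7655 -0.0183; 0.2522 -0.0183 1.7365]  S=[1.5237 0.4843; 0.4843 1.2156]  K=[0.8650 0.0177; -0.1131 0.6940; 0.1455 0.1318]  nu=[1.7427, -3.7441]  x^+=[1.0057, -2.1446, -3.3929]  P^+=[0.1585 -0.0451 0.0010; -0.0451 0.2365 -0.1461; 0.0010 -0.1461 1.6646]
step 2: x^-=[0.6902, -1.7004, -4.1562]  P^-=[0.3799 -0.0180 -0.0692; -0.0180 0.2324 -0.1938; -0.0692 -0.1938 2.8308]  S=[0.5563 0.0623; 0.0623 0.5324]  K=[0.6739 0.0372; -0.0543 0.3951; -0.0693 0.1990]  nu=[-2.1180, 3.4889]  x^+=[-0.6076, -0.2067, -3.3149]  P^+=[0.1234 -0.0219 -0.0554; -0.0219 0.1504 -0.2354; -0.0554 -0.2354 2.8088]
step 3: x^-=[-0.5501, 0.0314, -4.2464]  P^-=[0.3556 -0.0030 -0.1875; -0.0030 0.1799 -0.3109; -0.1875 -0.3109 4.5455]  S=[0.5295 0.0552; 0.0552 0.4744]  K=[0.6593 0.0458; -0.0259 0.3086; -0.2588 0.3378]  nu=[3.1428, -0.9978]  x^+=[1.4762, -0.3579, -5.3968]  P^+=[0.1211 -0.0119 -0.1162; -0.0119 0.1352 -0.3590; -0.1162 -0.3590 4.4655]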